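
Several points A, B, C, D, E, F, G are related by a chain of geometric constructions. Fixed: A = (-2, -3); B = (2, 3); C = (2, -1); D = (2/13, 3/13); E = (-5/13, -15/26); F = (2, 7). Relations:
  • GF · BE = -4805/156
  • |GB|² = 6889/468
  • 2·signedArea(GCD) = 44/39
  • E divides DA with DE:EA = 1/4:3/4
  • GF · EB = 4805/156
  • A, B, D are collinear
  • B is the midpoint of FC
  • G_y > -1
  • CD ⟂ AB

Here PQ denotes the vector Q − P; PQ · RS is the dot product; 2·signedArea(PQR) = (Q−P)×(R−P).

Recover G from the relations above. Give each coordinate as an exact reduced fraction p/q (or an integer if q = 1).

1. G_x = -5/39  [line 31/13·x + 93/26·y + 155/156 = 0 ∩ |GB|² = 6889/468]
2. G_y = -5/26  [line 31/13·x + 93/26·y + 155/156 = 0 ∩ |GB|² = 6889/468]
   → G = (-5/39, -5/26)

G = (-5/39, -5/26)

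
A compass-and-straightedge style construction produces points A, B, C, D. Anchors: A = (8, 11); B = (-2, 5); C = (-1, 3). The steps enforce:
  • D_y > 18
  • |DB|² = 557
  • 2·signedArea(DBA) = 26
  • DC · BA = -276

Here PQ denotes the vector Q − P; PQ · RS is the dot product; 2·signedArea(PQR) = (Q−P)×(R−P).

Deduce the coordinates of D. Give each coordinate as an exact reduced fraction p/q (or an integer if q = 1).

1. D_x = 17  [2·signedArea(DBA) = 26 ∩ DC · BA = -276]
2. D_y = 19  [2·signedArea(DBA) = 26 ∩ DC · BA = -276]
   → D = (17, 19)

D = (17, 19)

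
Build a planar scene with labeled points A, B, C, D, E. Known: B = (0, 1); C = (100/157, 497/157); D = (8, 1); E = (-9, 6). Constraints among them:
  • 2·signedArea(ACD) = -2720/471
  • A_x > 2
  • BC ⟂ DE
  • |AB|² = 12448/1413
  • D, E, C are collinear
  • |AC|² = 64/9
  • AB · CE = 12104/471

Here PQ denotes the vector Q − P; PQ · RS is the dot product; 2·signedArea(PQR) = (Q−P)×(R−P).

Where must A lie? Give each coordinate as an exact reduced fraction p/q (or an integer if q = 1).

1. A_x = 452/157  [2·signedArea(ACD) = -2720/471 ∩ AB · CE = 12104/471]
2. A_y = 811/471  [2·signedArea(ACD) = -2720/471 ∩ AB · CE = 12104/471]
   → A = (452/157, 811/471)

A = (452/157, 811/471)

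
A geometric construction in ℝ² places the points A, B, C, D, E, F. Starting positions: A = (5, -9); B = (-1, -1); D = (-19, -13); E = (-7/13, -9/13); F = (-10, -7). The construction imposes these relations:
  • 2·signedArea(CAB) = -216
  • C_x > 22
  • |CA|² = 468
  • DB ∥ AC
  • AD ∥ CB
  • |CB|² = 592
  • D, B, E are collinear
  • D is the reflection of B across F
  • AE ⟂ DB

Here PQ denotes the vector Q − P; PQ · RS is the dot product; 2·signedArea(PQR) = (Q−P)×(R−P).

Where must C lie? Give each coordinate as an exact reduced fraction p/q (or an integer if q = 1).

1. C_x = 23  [AD ∥ CB ∩ DB ∥ AC]
2. C_y = 3  [AD ∥ CB ∩ DB ∥ AC]
   → C = (23, 3)

C = (23, 3)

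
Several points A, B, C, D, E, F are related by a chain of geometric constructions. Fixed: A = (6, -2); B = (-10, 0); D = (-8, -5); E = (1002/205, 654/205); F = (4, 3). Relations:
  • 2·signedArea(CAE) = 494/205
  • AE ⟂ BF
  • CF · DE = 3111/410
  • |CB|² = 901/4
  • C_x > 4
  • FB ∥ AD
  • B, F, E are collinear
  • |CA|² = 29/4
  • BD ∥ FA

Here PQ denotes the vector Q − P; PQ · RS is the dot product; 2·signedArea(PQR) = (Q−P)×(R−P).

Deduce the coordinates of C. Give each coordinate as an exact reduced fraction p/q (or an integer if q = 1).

C = (5, 1/2)

1. C_x = 5  [2·signedArea(CAE) = 494/205 ∩ CF · DE = 3111/410]
2. C_y = 1/2  [2·signedArea(CAE) = 494/205 ∩ CF · DE = 3111/410]
   → C = (5, 1/2)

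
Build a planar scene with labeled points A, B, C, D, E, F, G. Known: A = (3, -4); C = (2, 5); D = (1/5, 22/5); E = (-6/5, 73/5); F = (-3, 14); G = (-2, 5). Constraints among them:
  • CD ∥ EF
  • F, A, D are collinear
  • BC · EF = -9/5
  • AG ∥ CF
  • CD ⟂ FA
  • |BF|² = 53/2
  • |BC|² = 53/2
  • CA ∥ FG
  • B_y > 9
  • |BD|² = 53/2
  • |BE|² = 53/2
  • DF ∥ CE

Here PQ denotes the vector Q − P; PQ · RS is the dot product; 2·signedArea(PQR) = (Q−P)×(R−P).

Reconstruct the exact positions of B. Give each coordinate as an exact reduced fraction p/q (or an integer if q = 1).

B = (-1/2, 19/2)

1. B_x = -1/2  [line 9/5·x + 3/5·y + -24/5 = 0 ∩ |BD|² = 53/2]
2. B_y = 19/2  [line 9/5·x + 3/5·y + -24/5 = 0 ∩ |BD|² = 53/2]
   → B = (-1/2, 19/2)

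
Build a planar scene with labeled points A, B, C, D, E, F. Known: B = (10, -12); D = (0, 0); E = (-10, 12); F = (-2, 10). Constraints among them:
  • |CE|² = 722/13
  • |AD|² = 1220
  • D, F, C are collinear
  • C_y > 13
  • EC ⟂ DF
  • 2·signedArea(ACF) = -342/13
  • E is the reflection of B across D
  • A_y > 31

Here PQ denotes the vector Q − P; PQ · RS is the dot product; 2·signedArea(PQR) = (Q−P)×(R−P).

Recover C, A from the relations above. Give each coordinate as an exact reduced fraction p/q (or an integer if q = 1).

1. C_x = -35/13  [D, F, C are collinear ∩ EC ⟂ DF]
2. C_y = 175/13  [D, F, C are collinear ∩ EC ⟂ DF]
   → C = (-35/13, 175/13)
3. A_x = -14  [line 45/13·x + 9/13·y + 342/13 = 0 ∩ |AD|² = 1220]
4. A_y = 32  [line 45/13·x + 9/13·y + 342/13 = 0 ∩ |AD|² = 1220]
   → A = (-14, 32)

A = (-14, 32)
C = (-35/13, 175/13)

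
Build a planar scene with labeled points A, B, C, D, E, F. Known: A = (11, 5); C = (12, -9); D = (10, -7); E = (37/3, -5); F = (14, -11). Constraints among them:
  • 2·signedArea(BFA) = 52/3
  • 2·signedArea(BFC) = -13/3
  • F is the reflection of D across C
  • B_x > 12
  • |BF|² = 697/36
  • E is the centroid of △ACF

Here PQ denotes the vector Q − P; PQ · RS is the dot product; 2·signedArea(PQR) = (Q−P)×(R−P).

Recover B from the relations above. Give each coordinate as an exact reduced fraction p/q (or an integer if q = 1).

B = (73/6, -7)

1. B_x = 73/6  [2·signedArea(BFC) = -13/3 ∩ 2·signedArea(BFA) = 52/3]
2. B_y = -7  [2·signedArea(BFC) = -13/3 ∩ 2·signedArea(BFA) = 52/3]
   → B = (73/6, -7)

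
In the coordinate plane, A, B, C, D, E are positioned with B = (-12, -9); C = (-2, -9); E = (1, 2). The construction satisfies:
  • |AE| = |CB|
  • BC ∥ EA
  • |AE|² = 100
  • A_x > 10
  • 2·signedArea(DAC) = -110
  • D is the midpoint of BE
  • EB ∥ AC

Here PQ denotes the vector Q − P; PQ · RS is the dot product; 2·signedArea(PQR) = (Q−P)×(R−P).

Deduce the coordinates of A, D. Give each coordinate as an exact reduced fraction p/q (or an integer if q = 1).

1. A_x = 11  [EB ∥ AC ∩ BC ∥ EA]
2. A_y = 2  [EB ∥ AC ∩ BC ∥ EA]
   → A = (11, 2)
3. D_x = -11/2  [D is the midpoint of BE]
4. D_y = -7/2  [D is the midpoint of BE]
   → D = (-11/2, -7/2)

A = (11, 2)
D = (-11/2, -7/2)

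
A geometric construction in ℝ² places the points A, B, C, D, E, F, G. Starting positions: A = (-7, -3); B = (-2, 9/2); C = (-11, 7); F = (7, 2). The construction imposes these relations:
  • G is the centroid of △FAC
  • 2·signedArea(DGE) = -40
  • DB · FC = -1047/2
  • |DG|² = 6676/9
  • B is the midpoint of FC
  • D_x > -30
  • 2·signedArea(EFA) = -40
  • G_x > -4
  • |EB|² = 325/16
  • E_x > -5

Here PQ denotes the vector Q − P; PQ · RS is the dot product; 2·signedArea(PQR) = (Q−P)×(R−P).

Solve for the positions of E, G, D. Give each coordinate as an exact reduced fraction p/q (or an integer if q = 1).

D = (-29, 12)
E = (-9/2, 3/4)
G = (-11/3, 2)

1. G_x = -11/3  [G is the centroid of △FAC]
2. G_y = 2  [G is the centroid of △FAC]
   → G = (-11/3, 2)
3. D_x = -29  [line 18·x + -5·y + 582 = 0 ∩ |DG|² = 6676/9]
4. D_y = 12  [line 18·x + -5·y + 582 = 0 ∩ |DG|² = 6676/9]
   → D = (-29, 12)
5. E_x = -9/2  [2·signedArea(EFA) = -40 ∩ 2·signedArea(DGE) = -40]
6. E_y = 3/4  [2·signedArea(EFA) = -40 ∩ 2·signedArea(DGE) = -40]
   → E = (-9/2, 3/4)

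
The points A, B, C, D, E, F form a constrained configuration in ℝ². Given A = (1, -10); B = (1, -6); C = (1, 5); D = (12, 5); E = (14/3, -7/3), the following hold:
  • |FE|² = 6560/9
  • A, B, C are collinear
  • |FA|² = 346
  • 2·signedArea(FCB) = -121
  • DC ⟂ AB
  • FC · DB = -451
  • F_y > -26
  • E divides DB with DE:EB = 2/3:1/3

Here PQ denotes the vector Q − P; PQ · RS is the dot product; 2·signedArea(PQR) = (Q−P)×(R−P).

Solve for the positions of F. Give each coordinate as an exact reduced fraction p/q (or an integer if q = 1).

F = (-10, -25)

1. F_x = -10  [FC · DB = -451 ∩ 2·signedArea(FCB) = -121]
2. F_y = -25  [FC · DB = -451 ∩ 2·signedArea(FCB) = -121]
   → F = (-10, -25)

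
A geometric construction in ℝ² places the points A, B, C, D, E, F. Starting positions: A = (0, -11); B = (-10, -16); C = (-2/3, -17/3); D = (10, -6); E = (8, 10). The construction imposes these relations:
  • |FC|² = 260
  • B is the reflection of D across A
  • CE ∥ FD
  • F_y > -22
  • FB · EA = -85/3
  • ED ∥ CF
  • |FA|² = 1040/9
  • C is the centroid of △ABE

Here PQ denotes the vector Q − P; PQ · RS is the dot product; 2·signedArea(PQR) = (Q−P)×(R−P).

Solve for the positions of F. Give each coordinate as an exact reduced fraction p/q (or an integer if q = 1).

1. F_x = 4/3  [CE ∥ FD ∩ ED ∥ CF]
2. F_y = -65/3  [CE ∥ FD ∩ ED ∥ CF]
   → F = (4/3, -65/3)

F = (4/3, -65/3)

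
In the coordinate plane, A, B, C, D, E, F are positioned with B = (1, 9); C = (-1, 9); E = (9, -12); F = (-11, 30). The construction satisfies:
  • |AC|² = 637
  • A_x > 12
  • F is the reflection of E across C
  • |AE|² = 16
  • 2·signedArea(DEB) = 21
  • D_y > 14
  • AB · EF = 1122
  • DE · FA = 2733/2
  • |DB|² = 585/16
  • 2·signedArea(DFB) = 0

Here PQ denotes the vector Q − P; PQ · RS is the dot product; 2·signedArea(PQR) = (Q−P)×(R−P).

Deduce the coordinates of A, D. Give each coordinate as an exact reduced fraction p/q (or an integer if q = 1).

A = (13, -12)
D = (-2, 57/4)

1. A_x = 13  [line 20·x + -42·y + -764 = 0 ∩ |AE|² = 16]
2. A_y = -12  [line 20·x + -42·y + -764 = 0 ∩ |AE|² = 16]
   → A = (13, -12)
3. D_x = -2  [2·signedArea(DFB) = 0 ∩ DE · FA = 2733/2]
4. D_y = 57/4  [2·signedArea(DFB) = 0 ∩ DE · FA = 2733/2]
   → D = (-2, 57/4)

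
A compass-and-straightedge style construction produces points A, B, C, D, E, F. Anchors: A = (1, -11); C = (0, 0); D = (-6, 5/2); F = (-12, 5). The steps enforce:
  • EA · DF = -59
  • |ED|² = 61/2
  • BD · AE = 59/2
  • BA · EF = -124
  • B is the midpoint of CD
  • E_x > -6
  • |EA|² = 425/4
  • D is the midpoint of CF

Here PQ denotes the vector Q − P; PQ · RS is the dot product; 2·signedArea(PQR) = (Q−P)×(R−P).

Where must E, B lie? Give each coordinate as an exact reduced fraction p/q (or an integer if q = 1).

1. E_x = -11/2  [line 6·x + -5/2·y + 51/2 = 0 ∩ |EA|² = 425/4]
2. E_y = -3  [line 6·x + -5/2·y + 51/2 = 0 ∩ |EA|² = 425/4]
   → E = (-11/2, -3)
3. B_x = -3  [B is the midpoint of CD]
4. B_y = 5/4  [B is the midpoint of CD]
   → B = (-3, 5/4)

B = (-3, 5/4)
E = (-11/2, -3)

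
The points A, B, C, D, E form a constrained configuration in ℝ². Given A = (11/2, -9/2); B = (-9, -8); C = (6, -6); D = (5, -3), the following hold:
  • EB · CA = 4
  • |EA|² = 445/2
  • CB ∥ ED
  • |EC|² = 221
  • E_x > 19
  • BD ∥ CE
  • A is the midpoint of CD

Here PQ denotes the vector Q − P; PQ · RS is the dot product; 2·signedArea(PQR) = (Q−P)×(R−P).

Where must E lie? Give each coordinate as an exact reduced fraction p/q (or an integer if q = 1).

1. E_x = 20  [CB ∥ ED ∩ BD ∥ CE]
2. E_y = -1  [CB ∥ ED ∩ BD ∥ CE]
   → E = (20, -1)

E = (20, -1)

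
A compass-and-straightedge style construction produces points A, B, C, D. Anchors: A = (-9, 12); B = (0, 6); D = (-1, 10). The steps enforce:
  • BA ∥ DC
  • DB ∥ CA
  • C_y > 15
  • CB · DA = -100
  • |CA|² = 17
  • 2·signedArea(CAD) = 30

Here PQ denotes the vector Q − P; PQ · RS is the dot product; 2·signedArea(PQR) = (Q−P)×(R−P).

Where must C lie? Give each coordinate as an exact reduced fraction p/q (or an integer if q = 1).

C = (-10, 16)

1. C_x = -10  [DB ∥ CA ∩ BA ∥ DC]
2. C_y = 16  [DB ∥ CA ∩ BA ∥ DC]
   → C = (-10, 16)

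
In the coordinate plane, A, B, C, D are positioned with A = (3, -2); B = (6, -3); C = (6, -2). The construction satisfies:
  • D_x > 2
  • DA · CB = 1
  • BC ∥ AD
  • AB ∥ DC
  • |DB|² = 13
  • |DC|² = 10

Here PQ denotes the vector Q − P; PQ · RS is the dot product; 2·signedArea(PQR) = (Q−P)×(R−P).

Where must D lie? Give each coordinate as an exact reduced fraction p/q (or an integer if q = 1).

1. D_x = 3  [AB ∥ DC ∩ BC ∥ AD]
2. D_y = -1  [AB ∥ DC ∩ BC ∥ AD]
   → D = (3, -1)

D = (3, -1)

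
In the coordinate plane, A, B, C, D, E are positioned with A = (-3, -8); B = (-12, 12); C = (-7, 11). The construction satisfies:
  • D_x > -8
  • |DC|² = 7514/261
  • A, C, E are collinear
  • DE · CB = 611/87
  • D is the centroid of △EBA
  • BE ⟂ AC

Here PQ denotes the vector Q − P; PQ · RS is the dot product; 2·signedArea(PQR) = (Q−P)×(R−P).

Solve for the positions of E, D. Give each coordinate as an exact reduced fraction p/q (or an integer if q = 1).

1. E_x = -215/29  [A, C, E are collinear ∩ BE ⟂ AC]
2. E_y = 376/29  [A, C, E are collinear ∩ BE ⟂ AC]
   → E = (-215/29, 376/29)
3. D_x = -650/87  [D is the centroid of △EBA]
4. D_y = 164/29  [D is the centroid of △EBA]
   → D = (-650/87, 164/29)

D = (-650/87, 164/29)
E = (-215/29, 376/29)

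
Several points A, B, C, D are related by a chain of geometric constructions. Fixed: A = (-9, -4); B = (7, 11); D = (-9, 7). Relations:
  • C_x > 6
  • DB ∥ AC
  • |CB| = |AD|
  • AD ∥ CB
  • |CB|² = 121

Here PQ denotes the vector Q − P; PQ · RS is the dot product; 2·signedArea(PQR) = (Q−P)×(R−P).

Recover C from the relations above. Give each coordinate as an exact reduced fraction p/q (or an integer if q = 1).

1. C_x = 7  [AD ∥ CB ∩ DB ∥ AC]
2. C_y = 0  [AD ∥ CB ∩ DB ∥ AC]
   → C = (7, 0)

C = (7, 0)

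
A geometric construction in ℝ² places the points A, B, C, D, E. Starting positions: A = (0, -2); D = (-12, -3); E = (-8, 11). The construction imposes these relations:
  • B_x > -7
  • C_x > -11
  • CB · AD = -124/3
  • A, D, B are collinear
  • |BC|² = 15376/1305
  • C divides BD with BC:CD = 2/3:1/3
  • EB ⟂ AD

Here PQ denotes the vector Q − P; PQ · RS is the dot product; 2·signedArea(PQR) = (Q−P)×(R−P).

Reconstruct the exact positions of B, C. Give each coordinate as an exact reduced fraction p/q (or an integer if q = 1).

1. B_x = -996/145  [A, D, B are collinear ∩ EB ⟂ AD]
2. B_y = -373/145  [A, D, B are collinear ∩ EB ⟂ AD]
   → B = (-996/145, -373/145)
3. C_x = -1492/145  [C divides BD with BC:CD = 2/3:1/3]
4. C_y = -1243/435  [C divides BD with BC:CD = 2/3:1/3]
   → C = (-1492/145, -1243/435)

B = (-996/145, -373/145)
C = (-1492/145, -1243/435)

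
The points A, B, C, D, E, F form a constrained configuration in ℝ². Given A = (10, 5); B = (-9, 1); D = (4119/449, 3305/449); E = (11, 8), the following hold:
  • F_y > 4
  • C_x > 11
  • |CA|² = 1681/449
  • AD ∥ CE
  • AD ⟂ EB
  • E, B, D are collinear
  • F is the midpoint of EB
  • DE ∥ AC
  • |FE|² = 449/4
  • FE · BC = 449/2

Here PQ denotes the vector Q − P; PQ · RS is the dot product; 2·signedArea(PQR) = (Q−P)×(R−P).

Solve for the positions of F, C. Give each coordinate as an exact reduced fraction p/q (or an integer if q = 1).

C = (5310/449, 2532/449)
F = (1, 9/2)

1. F_x = 1  [F is the midpoint of EB]
2. F_y = 9/2  [F is the midpoint of EB]
   → F = (1, 9/2)
3. C_x = 5310/449  [AD ∥ CE ∩ DE ∥ AC]
4. C_y = 2532/449  [AD ∥ CE ∩ DE ∥ AC]
   → C = (5310/449, 2532/449)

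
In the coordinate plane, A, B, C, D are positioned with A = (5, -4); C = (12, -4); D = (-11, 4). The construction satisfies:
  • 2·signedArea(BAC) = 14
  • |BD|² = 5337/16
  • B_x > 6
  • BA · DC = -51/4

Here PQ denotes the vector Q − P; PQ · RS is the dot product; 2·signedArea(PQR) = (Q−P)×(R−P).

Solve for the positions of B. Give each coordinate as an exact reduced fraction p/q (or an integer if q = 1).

1. B_x = 25/4  [2·signedArea(BAC) = 14 ∩ BA · DC = -51/4]
2. B_y = -2  [2·signedArea(BAC) = 14 ∩ BA · DC = -51/4]
   → B = (25/4, -2)

B = (25/4, -2)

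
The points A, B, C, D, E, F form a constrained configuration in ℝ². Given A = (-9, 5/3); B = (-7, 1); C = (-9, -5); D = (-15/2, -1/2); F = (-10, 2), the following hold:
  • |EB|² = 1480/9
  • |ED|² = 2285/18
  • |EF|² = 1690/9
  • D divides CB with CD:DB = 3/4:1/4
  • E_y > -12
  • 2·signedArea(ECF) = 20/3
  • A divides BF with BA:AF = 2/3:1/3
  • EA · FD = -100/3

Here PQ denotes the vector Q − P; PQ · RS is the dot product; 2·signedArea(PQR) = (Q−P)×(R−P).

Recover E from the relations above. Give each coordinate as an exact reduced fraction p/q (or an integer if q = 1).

E = (-9, -35/3)

1. E_x = -9  [2·signedArea(ECF) = 20/3 ∩ EA · FD = -100/3]
2. E_y = -35/3  [2·signedArea(ECF) = 20/3 ∩ EA · FD = -100/3]
   → E = (-9, -35/3)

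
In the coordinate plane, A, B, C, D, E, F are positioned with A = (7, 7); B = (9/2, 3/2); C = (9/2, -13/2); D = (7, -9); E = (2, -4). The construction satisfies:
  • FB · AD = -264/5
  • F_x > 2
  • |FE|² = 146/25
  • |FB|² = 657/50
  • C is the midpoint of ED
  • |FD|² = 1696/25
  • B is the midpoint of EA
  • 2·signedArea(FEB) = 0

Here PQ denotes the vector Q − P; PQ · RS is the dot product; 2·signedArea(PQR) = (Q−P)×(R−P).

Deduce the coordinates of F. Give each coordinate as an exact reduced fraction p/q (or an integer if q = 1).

F = (3, -9/5)

1. F_x = 3  [2·signedArea(FEB) = 0 ∩ FB · AD = -264/5]
2. F_y = -9/5  [2·signedArea(FEB) = 0 ∩ FB · AD = -264/5]
   → F = (3, -9/5)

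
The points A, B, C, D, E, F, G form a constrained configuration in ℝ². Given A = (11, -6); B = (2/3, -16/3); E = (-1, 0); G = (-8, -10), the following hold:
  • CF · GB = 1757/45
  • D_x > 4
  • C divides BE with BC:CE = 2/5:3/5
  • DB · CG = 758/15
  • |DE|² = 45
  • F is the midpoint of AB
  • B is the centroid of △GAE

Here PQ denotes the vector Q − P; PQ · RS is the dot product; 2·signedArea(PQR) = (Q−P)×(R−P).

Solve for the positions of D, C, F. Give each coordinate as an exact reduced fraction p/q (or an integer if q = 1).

1. C_x = 0  [C divides BE with BC:CE = 2/5:3/5]
2. C_y = -16/5  [C divides BE with BC:CE = 2/5:3/5]
   → C = (0, -16/5)
3. F_x = 35/6  [F is the midpoint of AB]
4. F_y = -17/3  [F is the midpoint of AB]
   → F = (35/6, -17/3)
5. D_x = 5  [line 8·x + 34/5·y + -98/5 = 0 ∩ |DE|² = 45]
6. D_y = -3  [line 8·x + 34/5·y + -98/5 = 0 ∩ |DE|² = 45]
   → D = (5, -3)

C = (0, -16/5)
D = (5, -3)
F = (35/6, -17/3)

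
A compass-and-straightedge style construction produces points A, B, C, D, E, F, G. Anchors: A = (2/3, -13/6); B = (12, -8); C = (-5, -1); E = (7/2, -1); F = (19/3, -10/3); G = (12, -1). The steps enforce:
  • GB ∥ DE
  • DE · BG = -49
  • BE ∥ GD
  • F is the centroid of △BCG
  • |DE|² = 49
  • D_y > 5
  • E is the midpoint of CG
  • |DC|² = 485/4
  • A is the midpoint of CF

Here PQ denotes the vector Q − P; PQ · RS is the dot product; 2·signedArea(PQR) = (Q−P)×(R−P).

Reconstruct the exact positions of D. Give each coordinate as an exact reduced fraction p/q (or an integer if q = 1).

1. D_x = 7/2  [GB ∥ DE ∩ BE ∥ GD]
2. D_y = 6  [GB ∥ DE ∩ BE ∥ GD]
   → D = (7/2, 6)

D = (7/2, 6)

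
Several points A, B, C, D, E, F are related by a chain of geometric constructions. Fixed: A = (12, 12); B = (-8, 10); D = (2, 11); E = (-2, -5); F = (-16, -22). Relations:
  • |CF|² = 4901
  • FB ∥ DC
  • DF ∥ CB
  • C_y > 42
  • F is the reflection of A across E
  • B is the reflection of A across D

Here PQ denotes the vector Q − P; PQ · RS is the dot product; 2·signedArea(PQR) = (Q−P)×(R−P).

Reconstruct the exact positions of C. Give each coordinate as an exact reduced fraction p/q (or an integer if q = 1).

1. C_x = 10  [DF ∥ CB ∩ FB ∥ DC]
2. C_y = 43  [DF ∥ CB ∩ FB ∥ DC]
   → C = (10, 43)

C = (10, 43)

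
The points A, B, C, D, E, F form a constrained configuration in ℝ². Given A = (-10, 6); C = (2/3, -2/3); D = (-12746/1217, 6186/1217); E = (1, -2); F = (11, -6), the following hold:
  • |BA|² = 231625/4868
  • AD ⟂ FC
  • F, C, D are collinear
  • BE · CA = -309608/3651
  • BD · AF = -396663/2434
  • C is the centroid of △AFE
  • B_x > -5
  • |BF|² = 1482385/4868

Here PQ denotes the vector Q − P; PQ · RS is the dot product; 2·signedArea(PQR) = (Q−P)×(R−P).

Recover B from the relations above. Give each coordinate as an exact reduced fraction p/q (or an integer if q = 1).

B = (-11529/2434, 1876/1217)

1. B_x = -11529/2434  [BE · CA = -309608/3651 ∩ BD · AF = -396663/2434]
2. B_y = 1876/1217  [BE · CA = -309608/3651 ∩ BD · AF = -396663/2434]
   → B = (-11529/2434, 1876/1217)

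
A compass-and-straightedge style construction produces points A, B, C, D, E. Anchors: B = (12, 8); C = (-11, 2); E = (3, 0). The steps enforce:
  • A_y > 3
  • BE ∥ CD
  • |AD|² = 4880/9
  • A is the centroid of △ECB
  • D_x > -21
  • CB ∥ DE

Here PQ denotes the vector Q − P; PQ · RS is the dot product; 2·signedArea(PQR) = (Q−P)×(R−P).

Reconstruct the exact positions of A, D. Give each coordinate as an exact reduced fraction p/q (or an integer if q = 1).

1. A_x = 4/3  [A is the centroid of △ECB]
2. A_y = 10/3  [A is the centroid of △ECB]
   → A = (4/3, 10/3)
3. D_x = -20  [CB ∥ DE ∩ BE ∥ CD]
4. D_y = -6  [CB ∥ DE ∩ BE ∥ CD]
   → D = (-20, -6)

A = (4/3, 10/3)
D = (-20, -6)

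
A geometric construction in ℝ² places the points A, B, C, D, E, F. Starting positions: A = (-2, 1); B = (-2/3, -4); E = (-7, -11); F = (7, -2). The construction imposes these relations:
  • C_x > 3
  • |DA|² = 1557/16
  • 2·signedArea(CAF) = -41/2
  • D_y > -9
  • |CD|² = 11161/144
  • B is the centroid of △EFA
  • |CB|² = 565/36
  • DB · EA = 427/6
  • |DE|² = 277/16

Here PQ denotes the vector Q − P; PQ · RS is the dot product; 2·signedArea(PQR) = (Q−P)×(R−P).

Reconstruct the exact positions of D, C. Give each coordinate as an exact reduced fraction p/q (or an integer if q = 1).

1. C_x = 19/6  [line 3·x + 9·y + 35/2 = 0 ∩ |CB|² = 565/36]
2. C_y = -3  [line 3·x + 9·y + 35/2 = 0 ∩ |CB|² = 565/36]
   → C = (19/6, -3)
3. D_x = -7/2  [line -5·x + -12·y + -245/2 = 0 ∩ |CD|² = 11161/144]
4. D_y = -35/4  [line -5·x + -12·y + -245/2 = 0 ∩ |CD|² = 11161/144]
   → D = (-7/2, -35/4)

C = (19/6, -3)
D = (-7/2, -35/4)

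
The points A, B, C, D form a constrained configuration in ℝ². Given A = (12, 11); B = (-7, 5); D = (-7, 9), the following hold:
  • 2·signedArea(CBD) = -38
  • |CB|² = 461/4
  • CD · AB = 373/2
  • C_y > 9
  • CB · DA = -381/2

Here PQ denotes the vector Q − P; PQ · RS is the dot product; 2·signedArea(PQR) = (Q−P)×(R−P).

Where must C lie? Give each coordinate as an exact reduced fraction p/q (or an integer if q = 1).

C = (5/2, 10)

1. C_x = 5/2  [CB · DA = -381/2 ∩ 2·signedArea(CBD) = -38]
2. C_y = 10  [CB · DA = -381/2 ∩ 2·signedArea(CBD) = -38]
   → C = (5/2, 10)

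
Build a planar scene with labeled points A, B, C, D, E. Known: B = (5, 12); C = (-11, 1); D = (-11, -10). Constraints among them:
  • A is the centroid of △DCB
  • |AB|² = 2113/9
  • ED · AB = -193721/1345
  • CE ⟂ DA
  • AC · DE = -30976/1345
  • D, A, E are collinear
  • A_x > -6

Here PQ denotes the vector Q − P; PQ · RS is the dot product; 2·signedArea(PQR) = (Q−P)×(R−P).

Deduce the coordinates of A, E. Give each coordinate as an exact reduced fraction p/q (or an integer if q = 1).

A = (-17/3, 1)
E = (-8987/1345, -1471/1345)

1. A_x = -17/3  [A is the centroid of △DCB]
2. A_y = 1  [A is the centroid of △DCB]
   → A = (-17/3, 1)
3. E_x = -8987/1345  [D, A, E are collinear ∩ CE ⟂ DA]
4. E_y = -1471/1345  [D, A, E are collinear ∩ CE ⟂ DA]
   → E = (-8987/1345, -1471/1345)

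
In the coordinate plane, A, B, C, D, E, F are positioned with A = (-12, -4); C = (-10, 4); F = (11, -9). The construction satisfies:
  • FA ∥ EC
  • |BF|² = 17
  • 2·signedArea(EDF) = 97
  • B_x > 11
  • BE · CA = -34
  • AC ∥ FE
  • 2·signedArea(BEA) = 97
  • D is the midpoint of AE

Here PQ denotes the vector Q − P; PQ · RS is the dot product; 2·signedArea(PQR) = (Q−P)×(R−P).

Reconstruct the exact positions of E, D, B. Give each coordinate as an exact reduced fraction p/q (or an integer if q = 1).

1. E_x = 13  [FA ∥ EC ∩ AC ∥ FE]
2. E_y = -1  [FA ∥ EC ∩ AC ∥ FE]
   → E = (13, -1)
3. D_x = 1/2  [D is the midpoint of AE]
4. D_y = -5/2  [D is the midpoint of AE]
   → D = (1/2, -5/2)
5. B_x = 12  [BE · CA = -34 ∩ 2·signedArea(BEA) = 97]
6. B_y = -5  [BE · CA = -34 ∩ 2·signedArea(BEA) = 97]
   → B = (12, -5)

B = (12, -5)
D = (1/2, -5/2)
E = (13, -1)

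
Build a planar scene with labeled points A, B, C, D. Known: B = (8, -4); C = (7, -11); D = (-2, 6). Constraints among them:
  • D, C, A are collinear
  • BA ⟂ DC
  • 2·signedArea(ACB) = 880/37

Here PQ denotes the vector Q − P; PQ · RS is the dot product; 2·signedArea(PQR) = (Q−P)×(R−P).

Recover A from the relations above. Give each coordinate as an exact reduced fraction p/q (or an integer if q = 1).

1. A_x = 160/37  [D, C, A are collinear ∩ BA ⟂ DC]
2. A_y = -220/37  [D, C, A are collinear ∩ BA ⟂ DC]
   → A = (160/37, -220/37)

A = (160/37, -220/37)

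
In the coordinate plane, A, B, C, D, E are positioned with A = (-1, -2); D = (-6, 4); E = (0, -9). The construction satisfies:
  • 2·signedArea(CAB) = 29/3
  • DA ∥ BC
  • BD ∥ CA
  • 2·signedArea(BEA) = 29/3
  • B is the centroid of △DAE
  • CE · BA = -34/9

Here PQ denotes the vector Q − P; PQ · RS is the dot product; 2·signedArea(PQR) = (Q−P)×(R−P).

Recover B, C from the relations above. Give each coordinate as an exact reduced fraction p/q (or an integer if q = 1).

1. B_x = -7/3  [B is the centroid of △DAE]
2. B_y = -7/3  [B is the centroid of △DAE]
   → B = (-7/3, -7/3)
3. C_x = 8/3  [BD ∥ CA ∩ DA ∥ BC]
4. C_y = -25/3  [BD ∥ CA ∩ DA ∥ BC]
   → C = (8/3, -25/3)

B = (-7/3, -7/3)
C = (8/3, -25/3)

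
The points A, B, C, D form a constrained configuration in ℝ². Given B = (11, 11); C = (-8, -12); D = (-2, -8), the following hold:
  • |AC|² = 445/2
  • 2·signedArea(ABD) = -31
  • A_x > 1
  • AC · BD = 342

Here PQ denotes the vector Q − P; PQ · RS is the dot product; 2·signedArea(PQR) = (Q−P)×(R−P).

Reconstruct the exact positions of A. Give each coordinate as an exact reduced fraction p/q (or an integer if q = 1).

A = (3/2, -1/2)

1. A_x = 3/2  [2·signedArea(ABD) = -31 ∩ AC · BD = 342]
2. A_y = -1/2  [2·signedArea(ABD) = -31 ∩ AC · BD = 342]
   → A = (3/2, -1/2)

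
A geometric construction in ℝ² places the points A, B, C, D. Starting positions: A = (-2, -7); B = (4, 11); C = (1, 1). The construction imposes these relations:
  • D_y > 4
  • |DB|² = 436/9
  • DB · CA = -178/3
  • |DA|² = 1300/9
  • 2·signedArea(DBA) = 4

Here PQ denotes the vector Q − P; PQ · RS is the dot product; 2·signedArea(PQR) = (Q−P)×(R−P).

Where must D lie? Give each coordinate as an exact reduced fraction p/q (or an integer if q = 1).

D = (2, 13/3)

1. D_x = 2  [DB · CA = -178/3 ∩ 2·signedArea(DBA) = 4]
2. D_y = 13/3  [DB · CA = -178/3 ∩ 2·signedArea(DBA) = 4]
   → D = (2, 13/3)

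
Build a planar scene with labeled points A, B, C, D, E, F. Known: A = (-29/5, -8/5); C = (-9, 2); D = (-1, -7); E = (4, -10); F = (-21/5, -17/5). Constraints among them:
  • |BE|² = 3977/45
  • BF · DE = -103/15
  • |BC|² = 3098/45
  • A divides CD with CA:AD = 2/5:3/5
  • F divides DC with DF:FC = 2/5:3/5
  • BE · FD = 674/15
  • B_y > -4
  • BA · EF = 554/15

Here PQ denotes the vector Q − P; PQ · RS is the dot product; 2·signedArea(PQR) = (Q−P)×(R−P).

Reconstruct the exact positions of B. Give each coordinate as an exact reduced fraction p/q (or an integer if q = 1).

B = (-46/15, -19/5)

1. B_x = -46/15  [BF · DE = -103/15 ∩ BE · FD = 674/15]
2. B_y = -19/5  [BF · DE = -103/15 ∩ BE · FD = 674/15]
   → B = (-46/15, -19/5)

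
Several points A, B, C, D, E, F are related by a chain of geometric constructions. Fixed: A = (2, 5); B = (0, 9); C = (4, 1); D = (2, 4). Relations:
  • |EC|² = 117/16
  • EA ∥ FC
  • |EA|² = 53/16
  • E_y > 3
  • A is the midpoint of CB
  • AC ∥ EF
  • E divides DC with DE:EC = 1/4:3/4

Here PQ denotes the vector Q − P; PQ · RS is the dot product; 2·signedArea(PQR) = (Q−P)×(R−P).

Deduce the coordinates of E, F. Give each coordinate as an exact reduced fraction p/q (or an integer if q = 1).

1. E_x = 5/2  [E divides DC with DE:EC = 1/4:3/4]
2. E_y = 13/4  [E divides DC with DE:EC = 1/4:3/4]
   → E = (5/2, 13/4)
3. F_x = 9/2  [EA ∥ FC ∩ AC ∥ EF]
4. F_y = -3/4  [EA ∥ FC ∩ AC ∥ EF]
   → F = (9/2, -3/4)

E = (5/2, 13/4)
F = (9/2, -3/4)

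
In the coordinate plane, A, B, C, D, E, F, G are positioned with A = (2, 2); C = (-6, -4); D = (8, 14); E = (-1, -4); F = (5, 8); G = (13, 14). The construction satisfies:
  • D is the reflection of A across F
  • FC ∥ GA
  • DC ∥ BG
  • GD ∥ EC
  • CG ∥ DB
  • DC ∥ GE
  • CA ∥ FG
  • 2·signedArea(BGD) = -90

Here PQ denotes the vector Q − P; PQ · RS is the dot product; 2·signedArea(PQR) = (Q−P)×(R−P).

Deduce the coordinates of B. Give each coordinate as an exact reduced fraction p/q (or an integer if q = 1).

B = (27, 32)

1. B_x = 27  [DC ∥ BG ∩ CG ∥ DB]
2. B_y = 32  [DC ∥ BG ∩ CG ∥ DB]
   → B = (27, 32)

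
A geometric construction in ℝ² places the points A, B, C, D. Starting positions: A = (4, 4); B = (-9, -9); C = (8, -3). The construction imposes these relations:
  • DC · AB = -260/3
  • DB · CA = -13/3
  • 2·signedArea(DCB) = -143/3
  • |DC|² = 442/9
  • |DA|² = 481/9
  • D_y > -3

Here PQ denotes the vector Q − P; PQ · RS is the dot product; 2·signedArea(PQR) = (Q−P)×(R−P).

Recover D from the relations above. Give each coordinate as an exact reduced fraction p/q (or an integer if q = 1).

D = (1, -8/3)

1. D_x = 1  [2·signedArea(DCB) = -143/3 ∩ DC · AB = -260/3]
2. D_y = -8/3  [2·signedArea(DCB) = -143/3 ∩ DC · AB = -260/3]
   → D = (1, -8/3)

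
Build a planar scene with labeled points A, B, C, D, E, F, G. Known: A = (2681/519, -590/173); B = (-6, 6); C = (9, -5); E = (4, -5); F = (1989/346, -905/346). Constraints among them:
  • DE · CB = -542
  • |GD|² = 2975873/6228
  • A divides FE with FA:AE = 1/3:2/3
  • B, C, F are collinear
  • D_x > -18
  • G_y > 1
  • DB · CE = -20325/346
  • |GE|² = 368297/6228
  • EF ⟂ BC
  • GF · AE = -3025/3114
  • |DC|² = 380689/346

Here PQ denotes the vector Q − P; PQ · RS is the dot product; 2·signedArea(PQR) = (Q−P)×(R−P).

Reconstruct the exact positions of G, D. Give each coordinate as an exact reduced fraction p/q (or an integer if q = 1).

1. G_x = -433/1038  [line 605/519·x + 275/173·y + -4895/3114 = 0 ∩ |GE|² = 368297/6228]
2. G_y = 224/173  [line 605/519·x + 275/173·y + -4895/3114 = 0 ∩ |GE|² = 368297/6228]
   → G = (-433/1038, 224/173)
3. D_x = -6141/346  [DE · CB = -542 ∩ DB · CE = -20325/346]
4. D_y = 5057/346  [DE · CB = -542 ∩ DB · CE = -20325/346]
   → D = (-6141/346, 5057/346)

D = (-6141/346, 5057/346)
G = (-433/1038, 224/173)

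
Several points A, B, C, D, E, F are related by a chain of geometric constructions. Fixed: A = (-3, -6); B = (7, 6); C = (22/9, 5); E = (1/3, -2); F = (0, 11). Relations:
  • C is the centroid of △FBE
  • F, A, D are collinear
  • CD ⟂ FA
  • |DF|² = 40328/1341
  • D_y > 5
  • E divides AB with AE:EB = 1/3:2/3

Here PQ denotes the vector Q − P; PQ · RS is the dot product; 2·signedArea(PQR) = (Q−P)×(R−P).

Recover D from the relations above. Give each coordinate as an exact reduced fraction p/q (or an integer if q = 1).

D = (-142/149, 2503/447)

1. D_x = -142/149  [F, A, D are collinear ∩ CD ⟂ FA]
2. D_y = 2503/447  [F, A, D are collinear ∩ CD ⟂ FA]
   → D = (-142/149, 2503/447)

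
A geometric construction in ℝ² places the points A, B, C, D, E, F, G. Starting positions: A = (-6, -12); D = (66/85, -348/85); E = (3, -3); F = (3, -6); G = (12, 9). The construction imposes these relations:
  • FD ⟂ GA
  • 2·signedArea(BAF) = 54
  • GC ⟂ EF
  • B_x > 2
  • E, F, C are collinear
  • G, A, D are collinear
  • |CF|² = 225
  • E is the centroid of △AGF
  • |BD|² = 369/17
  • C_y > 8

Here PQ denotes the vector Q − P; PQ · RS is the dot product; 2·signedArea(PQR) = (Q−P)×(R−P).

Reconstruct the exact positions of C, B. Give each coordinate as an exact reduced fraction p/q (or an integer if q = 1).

B = (3, 0)
C = (3, 9)

1. C_x = 3  [E, F, C are collinear ∩ GC ⟂ EF]
2. C_y = 9  [E, F, C are collinear ∩ GC ⟂ EF]
   → C = (3, 9)
3. B_x = 3  [line -6·x + 9·y + 18 = 0 ∩ |BD|² = 369/17]
4. B_y = 0  [line -6·x + 9·y + 18 = 0 ∩ |BD|² = 369/17]
   → B = (3, 0)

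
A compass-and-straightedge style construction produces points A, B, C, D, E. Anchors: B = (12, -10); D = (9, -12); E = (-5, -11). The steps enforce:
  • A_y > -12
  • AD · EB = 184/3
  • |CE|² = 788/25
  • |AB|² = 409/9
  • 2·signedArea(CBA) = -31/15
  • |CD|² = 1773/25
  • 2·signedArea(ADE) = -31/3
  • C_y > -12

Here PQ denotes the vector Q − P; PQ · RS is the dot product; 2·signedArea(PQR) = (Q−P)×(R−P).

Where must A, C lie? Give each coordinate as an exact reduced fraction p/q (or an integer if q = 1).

A = (16/3, -11)
C = (3/5, -57/5)

1. A_x = 16/3  [AD · EB = 184/3 ∩ 2·signedArea(ADE) = -31/3]
2. A_y = -11  [AD · EB = 184/3 ∩ 2·signedArea(ADE) = -31/3]
   → A = (16/3, -11)
3. C_x = 3/5  [line 1·x + -20/3·y + -383/5 = 0 ∩ |CE|² = 788/25]
4. C_y = -57/5  [line 1·x + -20/3·y + -383/5 = 0 ∩ |CE|² = 788/25]
   → C = (3/5, -57/5)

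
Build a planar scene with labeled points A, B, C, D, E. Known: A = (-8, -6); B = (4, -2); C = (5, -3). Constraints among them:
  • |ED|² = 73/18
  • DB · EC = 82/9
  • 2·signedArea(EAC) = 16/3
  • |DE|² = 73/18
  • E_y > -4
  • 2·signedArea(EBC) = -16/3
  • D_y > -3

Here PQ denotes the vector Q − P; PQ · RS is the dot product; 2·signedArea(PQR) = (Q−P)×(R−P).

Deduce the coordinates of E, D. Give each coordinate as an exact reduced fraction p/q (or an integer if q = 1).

D = (13/6, -17/6)
E = (1/3, -11/3)

1. E_x = 1/3  [2·signedArea(EAC) = 16/3 ∩ 2·signedArea(EBC) = -16/3]
2. E_y = -11/3  [2·signedArea(EAC) = 16/3 ∩ 2·signedArea(EBC) = -16/3]
   → E = (1/3, -11/3)
3. D_x = 13/6  [line -14/3·x + -2/3·y + 74/9 = 0 ∩ |ED|² = 73/18]
4. D_y = -17/6  [line -14/3·x + -2/3·y + 74/9 = 0 ∩ |ED|² = 73/18]
   → D = (13/6, -17/6)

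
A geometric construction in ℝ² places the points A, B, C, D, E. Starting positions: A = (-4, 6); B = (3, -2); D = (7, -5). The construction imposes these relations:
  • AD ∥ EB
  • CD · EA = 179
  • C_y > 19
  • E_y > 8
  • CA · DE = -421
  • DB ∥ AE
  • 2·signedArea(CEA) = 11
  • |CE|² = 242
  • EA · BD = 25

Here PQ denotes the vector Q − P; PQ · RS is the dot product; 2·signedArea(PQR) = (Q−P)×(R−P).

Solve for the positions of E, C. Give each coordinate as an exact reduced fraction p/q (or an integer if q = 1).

1. E_x = -8  [AD ∥ EB ∩ DB ∥ AE]
2. E_y = 9  [AD ∥ EB ∩ DB ∥ AE]
   → E = (-8, 9)
3. C_x = -19  [2·signedArea(CEA) = 11 ∩ CA · DE = -421]
4. C_y = 20  [2·signedArea(CEA) = 11 ∩ CA · DE = -421]
   → C = (-19, 20)

C = (-19, 20)
E = (-8, 9)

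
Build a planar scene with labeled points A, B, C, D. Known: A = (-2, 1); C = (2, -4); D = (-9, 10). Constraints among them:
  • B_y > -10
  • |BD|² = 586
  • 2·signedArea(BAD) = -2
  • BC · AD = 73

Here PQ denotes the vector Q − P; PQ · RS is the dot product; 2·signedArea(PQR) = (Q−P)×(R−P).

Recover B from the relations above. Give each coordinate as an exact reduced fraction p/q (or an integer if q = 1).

1. B_x = 6  [2·signedArea(BAD) = -2 ∩ BC · AD = 73]
2. B_y = -9  [2·signedArea(BAD) = -2 ∩ BC · AD = 73]
   → B = (6, -9)

B = (6, -9)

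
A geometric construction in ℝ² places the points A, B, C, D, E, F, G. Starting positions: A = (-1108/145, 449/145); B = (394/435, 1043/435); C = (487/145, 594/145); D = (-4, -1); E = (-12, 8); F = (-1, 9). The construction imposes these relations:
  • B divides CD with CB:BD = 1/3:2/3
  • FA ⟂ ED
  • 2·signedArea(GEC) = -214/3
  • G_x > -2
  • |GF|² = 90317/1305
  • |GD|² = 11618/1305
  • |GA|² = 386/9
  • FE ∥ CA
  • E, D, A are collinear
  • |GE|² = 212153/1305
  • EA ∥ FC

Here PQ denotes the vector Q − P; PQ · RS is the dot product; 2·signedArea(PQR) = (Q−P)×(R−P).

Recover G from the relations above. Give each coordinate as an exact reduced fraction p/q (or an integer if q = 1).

1. G_x = -673/435  [line 566/145·x + 2227/145·y + -2042/435 = 0 ∩ |GD|² = 11618/1305]
2. G_y = 304/435  [line 566/145·x + 2227/145·y + -2042/435 = 0 ∩ |GD|² = 11618/1305]
   → G = (-673/435, 304/435)

G = (-673/435, 304/435)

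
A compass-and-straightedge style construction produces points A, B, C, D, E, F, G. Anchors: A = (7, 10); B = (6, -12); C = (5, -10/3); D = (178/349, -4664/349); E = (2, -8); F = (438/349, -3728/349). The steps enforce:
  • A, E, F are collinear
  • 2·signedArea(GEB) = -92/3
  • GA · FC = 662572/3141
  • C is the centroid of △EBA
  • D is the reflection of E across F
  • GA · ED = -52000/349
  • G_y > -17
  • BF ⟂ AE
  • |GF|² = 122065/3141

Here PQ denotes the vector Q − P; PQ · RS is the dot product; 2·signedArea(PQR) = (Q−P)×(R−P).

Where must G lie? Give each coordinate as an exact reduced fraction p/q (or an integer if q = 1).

1. G_x = 3  [2·signedArea(GEB) = -92/3 ∩ GA · FC = 662572/3141]
2. G_y = -50/3  [2·signedArea(GEB) = -92/3 ∩ GA · FC = 662572/3141]
   → G = (3, -50/3)

G = (3, -50/3)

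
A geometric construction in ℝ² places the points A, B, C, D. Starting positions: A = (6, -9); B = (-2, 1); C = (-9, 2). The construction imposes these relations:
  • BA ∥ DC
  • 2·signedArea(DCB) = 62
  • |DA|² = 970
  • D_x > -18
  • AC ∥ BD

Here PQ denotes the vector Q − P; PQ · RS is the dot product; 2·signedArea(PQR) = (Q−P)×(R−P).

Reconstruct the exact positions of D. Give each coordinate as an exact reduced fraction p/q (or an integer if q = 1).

1. D_x = -17  [BA ∥ DC ∩ AC ∥ BD]
2. D_y = 12  [BA ∥ DC ∩ AC ∥ BD]
   → D = (-17, 12)

D = (-17, 12)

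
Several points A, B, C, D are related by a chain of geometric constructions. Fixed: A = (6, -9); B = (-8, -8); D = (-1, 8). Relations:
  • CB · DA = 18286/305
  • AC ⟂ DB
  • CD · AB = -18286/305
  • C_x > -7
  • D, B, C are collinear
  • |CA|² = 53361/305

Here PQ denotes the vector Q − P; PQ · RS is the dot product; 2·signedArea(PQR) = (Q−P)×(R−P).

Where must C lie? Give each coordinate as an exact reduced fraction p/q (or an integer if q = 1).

1. C_x = -1866/305  [D, B, C are collinear ∩ AC ⟂ DB]
2. C_y = -1128/305  [D, B, C are collinear ∩ AC ⟂ DB]
   → C = (-1866/305, -1128/305)

C = (-1866/305, -1128/305)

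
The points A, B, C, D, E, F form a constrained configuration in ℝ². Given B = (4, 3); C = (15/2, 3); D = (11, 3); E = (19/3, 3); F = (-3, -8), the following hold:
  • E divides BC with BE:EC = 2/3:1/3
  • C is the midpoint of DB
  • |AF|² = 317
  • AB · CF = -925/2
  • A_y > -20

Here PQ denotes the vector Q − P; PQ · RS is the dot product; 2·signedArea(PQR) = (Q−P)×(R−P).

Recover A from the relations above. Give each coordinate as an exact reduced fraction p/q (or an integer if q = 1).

A = (-17, -19)

1. A_x = -17  [line 21/2·x + 11·y + 775/2 = 0 ∩ |AF|² = 317]
2. A_y = -19  [line 21/2·x + 11·y + 775/2 = 0 ∩ |AF|² = 317]
   → A = (-17, -19)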